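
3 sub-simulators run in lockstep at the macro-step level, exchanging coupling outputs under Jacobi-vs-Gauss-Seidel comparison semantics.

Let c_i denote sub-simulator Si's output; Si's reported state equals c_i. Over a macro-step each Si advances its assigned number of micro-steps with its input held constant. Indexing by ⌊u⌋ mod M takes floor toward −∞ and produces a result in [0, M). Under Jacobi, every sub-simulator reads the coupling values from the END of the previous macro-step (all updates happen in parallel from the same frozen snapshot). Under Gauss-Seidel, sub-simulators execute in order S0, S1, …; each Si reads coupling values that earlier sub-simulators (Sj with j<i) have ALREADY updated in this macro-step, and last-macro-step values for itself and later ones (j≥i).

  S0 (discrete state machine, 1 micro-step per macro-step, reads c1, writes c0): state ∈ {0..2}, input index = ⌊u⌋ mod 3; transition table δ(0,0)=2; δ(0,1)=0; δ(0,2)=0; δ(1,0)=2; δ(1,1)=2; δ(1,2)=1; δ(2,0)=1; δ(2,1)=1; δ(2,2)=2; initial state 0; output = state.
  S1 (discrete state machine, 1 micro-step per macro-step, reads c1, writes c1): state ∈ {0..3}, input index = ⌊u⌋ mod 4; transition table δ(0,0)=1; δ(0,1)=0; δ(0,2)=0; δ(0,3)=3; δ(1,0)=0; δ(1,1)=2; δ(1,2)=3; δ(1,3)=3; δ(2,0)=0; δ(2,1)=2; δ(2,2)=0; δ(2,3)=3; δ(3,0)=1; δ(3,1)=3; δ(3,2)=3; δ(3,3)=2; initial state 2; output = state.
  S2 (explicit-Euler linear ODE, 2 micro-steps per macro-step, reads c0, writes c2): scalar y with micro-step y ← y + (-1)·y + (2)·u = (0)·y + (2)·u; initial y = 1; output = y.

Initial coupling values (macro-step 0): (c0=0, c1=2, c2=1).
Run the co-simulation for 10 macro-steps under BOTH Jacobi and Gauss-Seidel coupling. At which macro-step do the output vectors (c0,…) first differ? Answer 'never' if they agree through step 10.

first divergence at macro-step: 2

[Jacobi] macro 1: S0 reads c1=2 → after 1×micro: 0; S1 reads c1=2 → after 1×micro: 0; S2 reads c0=0 → after 2×micro: 0 ⇒ (c0=0, c1=0, c2=0)
[Jacobi] macro 2: S0 reads c1=0 → after 1×micro: 2; S1 reads c1=0 → after 1×micro: 1; S2 reads c0=0 → after 2×micro: 0 ⇒ (c0=2, c1=1, c2=0)
[Jacobi] macro 3: S0 reads c1=1 → after 1×micro: 1; S1 reads c1=1 → after 1×micro: 2; S2 reads c0=2 → after 2×micro: 4 ⇒ (c0=1, c1=2, c2=4)
[Jacobi] macro 4: S0 reads c1=2 → after 1×micro: 1; S1 reads c1=2 → after 1×micro: 0; S2 reads c0=1 → after 2×micro: 2 ⇒ (c0=1, c1=0, c2=2)
[Jacobi] macro 5: S0 reads c1=0 → after 1×micro: 2; S1 reads c1=0 → after 1×micro: 1; S2 reads c0=1 → after 2×micro: 2 ⇒ (c0=2, c1=1, c2=2)
[Jacobi] macro 6: S0 reads c1=1 → after 1×micro: 1; S1 reads c1=1 → after 1×micro: 2; S2 reads c0=2 → after 2×micro: 4 ⇒ (c0=1, c1=2, c2=4)
[Jacobi] macro 7: S0 reads c1=2 → after 1×micro: 1; S1 reads c1=2 → after 1×micro: 0; S2 reads c0=1 → after 2×micro: 2 ⇒ (c0=1, c1=0, c2=2)
[Jacobi] macro 8: S0 reads c1=0 → after 1×micro: 2; S1 reads c1=0 → after 1×micro: 1; S2 reads c0=1 → after 2×micro: 2 ⇒ (c0=2, c1=1, c2=2)
[Jacobi] macro 9: S0 reads c1=1 → after 1×micro: 1; S1 reads c1=1 → after 1×micro: 2; S2 reads c0=2 → after 2×micro: 4 ⇒ (c0=1, c1=2, c2=4)
[Jacobi] macro 10: S0 reads c1=2 → after 1×micro: 1; S1 reads c1=2 → after 1×micro: 0; S2 reads c0=1 → after 2×micro: 2 ⇒ (c0=1, c1=0, c2=2)
[Gauss-Seidel] macro 1: S0 reads c1=2 → after 1×micro: 0; S1 reads c1=2 → after 1×micro: 0; S2 reads c0=0 → after 2×micro: 0 ⇒ (c0=0, c1=0, c2=0)
[Gauss-Seidel] macro 2: S0 reads c1=0 → after 1×micro: 2; S1 reads c1=0 → after 1×micro: 1; S2 reads c0=2 → after 2×micro: 4 ⇒ (c0=2, c1=1, c2=4)
[Gauss-Seidel] macro 3: S0 reads c1=1 → after 1×micro: 1; S1 reads c1=1 → after 1×micro: 2; S2 reads c0=1 → after 2×micro: 2 ⇒ (c0=1, c1=2, c2=2)
[Gauss-Seidel] macro 4: S0 reads c1=2 → after 1×micro: 1; S1 reads c1=2 → after 1×micro: 0; S2 reads c0=1 → after 2×micro: 2 ⇒ (c0=1, c1=0, c2=2)
[Gauss-Seidel] macro 5: S0 reads c1=0 → after 1×micro: 2; S1 reads c1=0 → after 1×micro: 1; S2 reads c0=2 → after 2×micro: 4 ⇒ (c0=2, c1=1, c2=4)
[Gauss-Seidel] macro 6: S0 reads c1=1 → after 1×micro: 1; S1 reads c1=1 → after 1×micro: 2; S2 reads c0=1 → after 2×micro: 2 ⇒ (c0=1, c1=2, c2=2)
[Gauss-Seidel] macro 7: S0 reads c1=2 → after 1×micro: 1; S1 reads c1=2 → after 1×micro: 0; S2 reads c0=1 → after 2×micro: 2 ⇒ (c0=1, c1=0, c2=2)
[Gauss-Seidel] macro 8: S0 reads c1=0 → after 1×micro: 2; S1 reads c1=0 → after 1×micro: 1; S2 reads c0=2 → after 2×micro: 4 ⇒ (c0=2, c1=1, c2=4)
[Gauss-Seidel] macro 9: S0 reads c1=1 → after 1×micro: 1; S1 reads c1=1 → after 1×micro: 2; S2 reads c0=1 → after 2×micro: 2 ⇒ (c0=1, c1=2, c2=2)
[Gauss-Seidel] macro 10: S0 reads c1=2 → after 1×micro: 1; S1 reads c1=2 → after 1×micro: 0; S2 reads c0=1 → after 2×micro: 2 ⇒ (c0=1, c1=0, c2=2)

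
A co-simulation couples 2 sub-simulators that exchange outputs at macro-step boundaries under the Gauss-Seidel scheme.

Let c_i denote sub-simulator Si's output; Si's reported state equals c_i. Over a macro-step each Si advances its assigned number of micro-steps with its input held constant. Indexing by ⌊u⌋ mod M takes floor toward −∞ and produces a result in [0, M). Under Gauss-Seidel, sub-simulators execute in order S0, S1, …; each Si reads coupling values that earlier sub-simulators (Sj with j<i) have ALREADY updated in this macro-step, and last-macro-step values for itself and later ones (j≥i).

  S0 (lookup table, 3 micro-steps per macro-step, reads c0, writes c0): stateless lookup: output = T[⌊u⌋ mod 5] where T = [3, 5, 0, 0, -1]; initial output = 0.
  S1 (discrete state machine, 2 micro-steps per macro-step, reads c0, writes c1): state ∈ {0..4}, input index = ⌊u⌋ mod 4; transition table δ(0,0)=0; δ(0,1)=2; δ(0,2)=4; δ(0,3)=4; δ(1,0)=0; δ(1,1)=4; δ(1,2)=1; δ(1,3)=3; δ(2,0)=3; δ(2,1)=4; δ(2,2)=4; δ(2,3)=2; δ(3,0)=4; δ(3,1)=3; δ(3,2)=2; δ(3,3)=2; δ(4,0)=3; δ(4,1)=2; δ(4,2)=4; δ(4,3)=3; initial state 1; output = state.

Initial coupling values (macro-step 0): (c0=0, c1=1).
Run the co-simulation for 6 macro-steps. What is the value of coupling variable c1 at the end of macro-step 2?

c1 at macro-step 2 = 4

macro 1: S0 reads c0=0 → after 3×micro: 3; S1 reads c0=3 → after 2×micro: 2 ⇒ (c0=3, c1=2)
macro 2: S0 reads c0=3 → after 3×micro: 0; S1 reads c0=0 → after 2×micro: 4 ⇒ (c0=0, c1=4)
macro 3: S0 reads c0=0 → after 3×micro: 3; S1 reads c0=3 → after 2×micro: 2 ⇒ (c0=3, c1=2)
macro 4: S0 reads c0=3 → after 3×micro: 0; S1 reads c0=0 → after 2×micro: 4 ⇒ (c0=0, c1=4)
macro 5: S0 reads c0=0 → after 3×micro: 3; S1 reads c0=3 → after 2×micro: 2 ⇒ (c0=3, c1=2)
macro 6: S0 reads c0=3 → after 3×micro: 0; S1 reads c0=0 → after 2×micro: 4 ⇒ (c0=0, c1=4)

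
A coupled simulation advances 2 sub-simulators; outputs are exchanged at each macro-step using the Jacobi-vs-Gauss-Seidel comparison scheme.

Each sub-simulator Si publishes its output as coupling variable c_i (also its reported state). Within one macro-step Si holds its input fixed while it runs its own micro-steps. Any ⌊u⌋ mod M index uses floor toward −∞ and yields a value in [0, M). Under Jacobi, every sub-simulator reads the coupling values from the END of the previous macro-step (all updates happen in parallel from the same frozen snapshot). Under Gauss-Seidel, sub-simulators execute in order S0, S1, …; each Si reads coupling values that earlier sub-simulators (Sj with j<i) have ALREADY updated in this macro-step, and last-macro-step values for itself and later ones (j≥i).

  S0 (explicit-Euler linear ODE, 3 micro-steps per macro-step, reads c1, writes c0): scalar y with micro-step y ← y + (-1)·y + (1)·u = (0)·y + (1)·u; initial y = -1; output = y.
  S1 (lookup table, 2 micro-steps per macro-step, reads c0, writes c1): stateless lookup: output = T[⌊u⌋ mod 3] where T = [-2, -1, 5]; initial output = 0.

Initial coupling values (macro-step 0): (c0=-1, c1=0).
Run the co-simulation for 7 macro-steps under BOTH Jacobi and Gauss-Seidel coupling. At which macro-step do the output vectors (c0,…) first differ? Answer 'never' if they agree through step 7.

[Jacobi] macro 1: S0 reads c1=0 → after 3×micro: 0; S1 reads c0=-1 → after 2×micro: 5 ⇒ (c0=0, c1=5)
[Jacobi] macro 2: S0 reads c1=5 → after 3×micro: 5; S1 reads c0=0 → after 2×micro: -2 ⇒ (c0=5, c1=-2)
[Jacobi] macro 3: S0 reads c1=-2 → after 3×micro: -2; S1 reads c0=5 → after 2×micro: 5 ⇒ (c0=-2, c1=5)
[Jacobi] macro 4: S0 reads c1=5 → after 3×micro: 5; S1 reads c0=-2 → after 2×micro: -1 ⇒ (c0=5, c1=-1)
[Jacobi] macro 5: S0 reads c1=-1 → after 3×micro: -1; S1 reads c0=5 → after 2×micro: 5 ⇒ (c0=-1, c1=5)
[Jacobi] macro 6: S0 reads c1=5 → after 3×micro: 5; S1 reads c0=-1 → after 2×micro: 5 ⇒ (c0=5, c1=5)
[Jacobi] macro 7: S0 reads c1=5 → after 3×micro: 5; S1 reads c0=5 → after 2×micro: 5 ⇒ (c0=5, c1=5)
[Gauss-Seidel] macro 1: S0 reads c1=0 → after 3×micro: 0; S1 reads c0=0 → after 2×micro: -2 ⇒ (c0=0, c1=-2)
[Gauss-Seidel] macro 2: S0 reads c1=-2 → after 3×micro: -2; S1 reads c0=-2 → after 2×micro: -1 ⇒ (c0=-2, c1=-1)
[Gauss-Seidel] macro 3: S0 reads c1=-1 → after 3×micro: -1; S1 reads c0=-1 → after 2×micro: 5 ⇒ (c0=-1, c1=5)
[Gauss-Seidel] macro 4: S0 reads c1=5 → after 3×micro: 5; S1 reads c0=5 → after 2×micro: 5 ⇒ (c0=5, c1=5)
[Gauss-Seidel] macro 5: S0 reads c1=5 → after 3×micro: 5; S1 reads c0=5 → after 2×micro: 5 ⇒ (c0=5, c1=5)
[Gauss-Seidel] macro 6: S0 reads c1=5 → after 3×micro: 5; S1 reads c0=5 → after 2×micro: 5 ⇒ (c0=5, c1=5)
[Gauss-Seidel] macro 7: S0 reads c1=5 → after 3×micro: 5; S1 reads c0=5 → after 2×micro: 5 ⇒ (c0=5, c1=5)

first divergence at macro-step: 1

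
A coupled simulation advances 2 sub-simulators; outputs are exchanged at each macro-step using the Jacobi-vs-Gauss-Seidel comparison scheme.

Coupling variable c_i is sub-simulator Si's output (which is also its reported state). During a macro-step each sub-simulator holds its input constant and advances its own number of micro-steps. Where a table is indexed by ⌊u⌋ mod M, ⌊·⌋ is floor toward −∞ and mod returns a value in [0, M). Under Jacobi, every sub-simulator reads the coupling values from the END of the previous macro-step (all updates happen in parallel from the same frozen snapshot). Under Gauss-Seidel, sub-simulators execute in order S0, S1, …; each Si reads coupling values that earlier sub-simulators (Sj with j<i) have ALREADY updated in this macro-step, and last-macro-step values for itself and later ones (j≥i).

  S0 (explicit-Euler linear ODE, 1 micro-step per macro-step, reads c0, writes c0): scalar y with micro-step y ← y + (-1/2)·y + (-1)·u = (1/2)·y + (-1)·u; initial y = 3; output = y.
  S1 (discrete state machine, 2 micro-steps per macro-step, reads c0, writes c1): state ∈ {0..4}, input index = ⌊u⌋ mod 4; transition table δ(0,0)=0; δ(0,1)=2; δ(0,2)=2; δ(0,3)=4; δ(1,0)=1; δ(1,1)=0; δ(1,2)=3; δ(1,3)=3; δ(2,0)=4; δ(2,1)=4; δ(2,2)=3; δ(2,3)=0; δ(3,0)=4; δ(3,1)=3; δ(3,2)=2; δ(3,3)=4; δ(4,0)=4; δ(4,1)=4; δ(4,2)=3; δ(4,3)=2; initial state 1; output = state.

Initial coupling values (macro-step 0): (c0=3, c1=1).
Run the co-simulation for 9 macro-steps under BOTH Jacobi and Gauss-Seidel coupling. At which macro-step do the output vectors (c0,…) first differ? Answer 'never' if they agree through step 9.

[Jacobi] macro 1: S0 reads c0=3 → after 1×micro: -3/2; S1 reads c0=3 → after 2×micro: 4 ⇒ (c0=-3/2, c1=4)
[Jacobi] macro 2: S0 reads c0=-3/2 → after 1×micro: 3/4; S1 reads c0=-3/2 → after 2×micro: 2 ⇒ (c0=3/4, c1=2)
[Jacobi] macro 3: S0 reads c0=3/4 → after 1×micro: -3/8; S1 reads c0=3/4 → after 2×micro: 4 ⇒ (c0=-3/8, c1=4)
[Jacobi] macro 4: S0 reads c0=-3/8 → after 1×micro: 3/16; S1 reads c0=-3/8 → after 2×micro: 0 ⇒ (c0=3/16, c1=0)
[Jacobi] macro 5: S0 reads c0=3/16 → after 1×micro: -3/32; S1 reads c0=3/16 → after 2×micro: 0 ⇒ (c0=-3/32, c1=0)
[Jacobi] macro 6: S0 reads c0=-3/32 → after 1×micro: 3/64; S1 reads c0=-3/32 → after 2×micro: 2 ⇒ (c0=3/64, c1=2)
[Jacobi] macro 7: S0 reads c0=3/64 → after 1×micro: -3/128; S1 reads c0=3/64 → after 2×micro: 4 ⇒ (c0=-3/128, c1=4)
[Jacobi] macro 8: S0 reads c0=-3/128 → after 1×micro: 3/256; S1 reads c0=-3/128 → after 2×micro: 0 ⇒ (c0=3/256, c1=0)
[Jacobi] macro 9: S0 reads c0=3/256 → after 1×micro: -3/512; S1 reads c0=3/256 → after 2×micro: 0 ⇒ (c0=-3/512, c1=0)
[Gauss-Seidel] macro 1: S0 reads c0=3 → after 1×micro: -3/2; S1 reads c0=-3/2 → after 2×micro: 2 ⇒ (c0=-3/2, c1=2)
[Gauss-Seidel] macro 2: S0 reads c0=-3/2 → after 1×micro: 3/4; S1 reads c0=3/4 → after 2×micro: 4 ⇒ (c0=3/4, c1=4)
[Gauss-Seidel] macro 3: S0 reads c0=3/4 → after 1×micro: -3/8; S1 reads c0=-3/8 → after 2×micro: 0 ⇒ (c0=-3/8, c1=0)
[Gauss-Seidel] macro 4: S0 reads c0=-3/8 → after 1×micro: 3/16; S1 reads c0=3/16 → after 2×micro: 0 ⇒ (c0=3/16, c1=0)
[Gauss-Seidel] macro 5: S0 reads c0=3/16 → after 1×micro: -3/32; S1 reads c0=-3/32 → after 2×micro: 2 ⇒ (c0=-3/32, c1=2)
[Gauss-Seidel] macro 6: S0 reads c0=-3/32 → after 1×micro: 3/64; S1 reads c0=3/64 → after 2×micro: 4 ⇒ (c0=3/64, c1=4)
[Gauss-Seidel] macro 7: S0 reads c0=3/64 → after 1×micro: -3/128; S1 reads c0=-3/128 → after 2×micro: 0 ⇒ (c0=-3/128, c1=0)
[Gauss-Seidel] macro 8: S0 reads c0=-3/128 → after 1×micro: 3/256; S1 reads c0=3/256 → after 2×micro: 0 ⇒ (c0=3/256, c1=0)
[Gauss-Seidel] macro 9: S0 reads c0=3/256 → after 1×micro: -3/512; S1 reads c0=-3/512 → after 2×micro: 2 ⇒ (c0=-3/512, c1=2)

first divergence at macro-step: 1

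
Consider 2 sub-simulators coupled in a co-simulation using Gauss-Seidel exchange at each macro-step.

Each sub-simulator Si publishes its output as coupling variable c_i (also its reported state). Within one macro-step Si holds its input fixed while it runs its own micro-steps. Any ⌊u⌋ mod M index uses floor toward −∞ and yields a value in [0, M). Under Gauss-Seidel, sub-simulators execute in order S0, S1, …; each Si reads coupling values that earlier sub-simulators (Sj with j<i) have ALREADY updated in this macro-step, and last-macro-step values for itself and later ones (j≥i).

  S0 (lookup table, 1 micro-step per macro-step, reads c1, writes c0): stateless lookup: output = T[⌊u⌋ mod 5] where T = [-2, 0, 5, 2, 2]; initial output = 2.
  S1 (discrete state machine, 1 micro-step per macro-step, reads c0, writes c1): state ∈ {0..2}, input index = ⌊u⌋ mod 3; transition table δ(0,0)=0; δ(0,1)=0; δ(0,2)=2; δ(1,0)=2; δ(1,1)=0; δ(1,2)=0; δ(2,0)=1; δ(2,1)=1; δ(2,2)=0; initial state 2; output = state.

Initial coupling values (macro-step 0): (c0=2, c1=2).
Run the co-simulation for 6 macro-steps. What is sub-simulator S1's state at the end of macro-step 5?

S1 state at macro-step 5 = 0

macro 1: S0 reads c1=2 → after 1×micro: 5; S1 reads c0=5 → after 1×micro: 0 ⇒ (c0=5, c1=0)
macro 2: S0 reads c1=0 → after 1×micro: -2; S1 reads c0=-2 → after 1×micro: 0 ⇒ (c0=-2, c1=0)
macro 3: S0 reads c1=0 → after 1×micro: -2; S1 reads c0=-2 → after 1×micro: 0 ⇒ (c0=-2, c1=0)
macro 4: S0 reads c1=0 → after 1×micro: -2; S1 reads c0=-2 → after 1×micro: 0 ⇒ (c0=-2, c1=0)
macro 5: S0 reads c1=0 → after 1×micro: -2; S1 reads c0=-2 → after 1×micro: 0 ⇒ (c0=-2, c1=0)
macro 6: S0 reads c1=0 → after 1×micro: -2; S1 reads c0=-2 → after 1×micro: 0 ⇒ (c0=-2, c1=0)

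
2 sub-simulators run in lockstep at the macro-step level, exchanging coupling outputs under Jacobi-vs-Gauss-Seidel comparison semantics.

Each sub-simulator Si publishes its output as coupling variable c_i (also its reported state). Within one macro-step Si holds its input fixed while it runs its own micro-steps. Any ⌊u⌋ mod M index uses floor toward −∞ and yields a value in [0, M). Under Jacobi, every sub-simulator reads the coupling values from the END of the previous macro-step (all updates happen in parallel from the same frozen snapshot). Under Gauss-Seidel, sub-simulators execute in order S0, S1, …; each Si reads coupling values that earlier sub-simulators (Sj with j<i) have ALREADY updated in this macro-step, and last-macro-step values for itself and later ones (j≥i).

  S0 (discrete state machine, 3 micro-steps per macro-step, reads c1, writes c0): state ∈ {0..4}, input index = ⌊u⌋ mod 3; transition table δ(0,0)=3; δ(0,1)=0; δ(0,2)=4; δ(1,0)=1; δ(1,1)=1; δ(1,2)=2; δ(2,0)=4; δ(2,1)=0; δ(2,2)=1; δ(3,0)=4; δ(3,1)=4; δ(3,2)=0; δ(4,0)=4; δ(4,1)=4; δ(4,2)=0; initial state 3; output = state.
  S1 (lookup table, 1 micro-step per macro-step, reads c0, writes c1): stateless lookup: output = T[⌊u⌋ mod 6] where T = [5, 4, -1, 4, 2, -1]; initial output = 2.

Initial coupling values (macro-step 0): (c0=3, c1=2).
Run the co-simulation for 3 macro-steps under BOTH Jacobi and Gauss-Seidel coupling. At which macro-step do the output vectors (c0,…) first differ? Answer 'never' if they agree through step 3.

first divergence at macro-step: 1

[Jacobi] macro 1: S0 reads c1=2 → after 3×micro: 0; S1 reads c0=3 → after 1×micro: 4 ⇒ (c0=0, c1=4)
[Jacobi] macro 2: S0 reads c1=4 → after 3×micro: 0; S1 reads c0=0 → after 1×micro: 5 ⇒ (c0=0, c1=5)
[Jacobi] macro 3: S0 reads c1=5 → after 3×micro: 4; S1 reads c0=0 → after 1×micro: 5 ⇒ (c0=4, c1=5)
[Gauss-Seidel] macro 1: S0 reads c1=2 → after 3×micro: 0; S1 reads c0=0 → after 1×micro: 5 ⇒ (c0=0, c1=5)
[Gauss-Seidel] macro 2: S0 reads c1=5 → after 3×micro: 4; S1 reads c0=4 → after 1×micro: 2 ⇒ (c0=4, c1=2)
[Gauss-Seidel] macro 3: S0 reads c1=2 → after 3×micro: 0; S1 reads c0=0 → after 1×micro: 5 ⇒ (c0=0, c1=5)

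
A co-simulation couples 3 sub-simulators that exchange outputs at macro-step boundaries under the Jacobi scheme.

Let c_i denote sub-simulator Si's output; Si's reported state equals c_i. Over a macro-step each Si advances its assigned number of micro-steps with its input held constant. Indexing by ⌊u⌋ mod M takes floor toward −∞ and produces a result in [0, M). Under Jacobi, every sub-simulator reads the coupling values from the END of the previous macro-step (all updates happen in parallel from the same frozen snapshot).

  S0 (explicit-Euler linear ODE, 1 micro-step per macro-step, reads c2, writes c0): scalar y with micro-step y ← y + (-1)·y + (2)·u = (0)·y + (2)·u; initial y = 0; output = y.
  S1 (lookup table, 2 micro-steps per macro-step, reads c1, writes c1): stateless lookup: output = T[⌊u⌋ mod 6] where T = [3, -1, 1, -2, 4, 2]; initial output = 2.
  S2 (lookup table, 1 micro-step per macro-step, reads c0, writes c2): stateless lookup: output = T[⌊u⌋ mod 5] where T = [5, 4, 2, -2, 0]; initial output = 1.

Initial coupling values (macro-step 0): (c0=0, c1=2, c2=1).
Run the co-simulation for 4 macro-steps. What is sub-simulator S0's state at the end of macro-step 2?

S0 state at macro-step 2 = 10

macro 1: S0 reads c2=1 → after 1×micro: 2; S1 reads c1=2 → after 2×micro: 1; S2 reads c0=0 → after 1×micro: 5 ⇒ (c0=2, c1=1, c2=5)
macro 2: S0 reads c2=5 → after 1×micro: 10; S1 reads c1=1 → after 2×micro: -1; S2 reads c0=2 → after 1×micro: 2 ⇒ (c0=10, c1=-1, c2=2)
macro 3: S0 reads c2=2 → after 1×micro: 4; S1 reads c1=-1 → after 2×micro: 2; S2 reads c0=10 → after 1×micro: 5 ⇒ (c0=4, c1=2, c2=5)
macro 4: S0 reads c2=5 → after 1×micro: 10; S1 reads c1=2 → after 2×micro: 1; S2 reads c0=4 → after 1×micro: 0 ⇒ (c0=10, c1=1, c2=0)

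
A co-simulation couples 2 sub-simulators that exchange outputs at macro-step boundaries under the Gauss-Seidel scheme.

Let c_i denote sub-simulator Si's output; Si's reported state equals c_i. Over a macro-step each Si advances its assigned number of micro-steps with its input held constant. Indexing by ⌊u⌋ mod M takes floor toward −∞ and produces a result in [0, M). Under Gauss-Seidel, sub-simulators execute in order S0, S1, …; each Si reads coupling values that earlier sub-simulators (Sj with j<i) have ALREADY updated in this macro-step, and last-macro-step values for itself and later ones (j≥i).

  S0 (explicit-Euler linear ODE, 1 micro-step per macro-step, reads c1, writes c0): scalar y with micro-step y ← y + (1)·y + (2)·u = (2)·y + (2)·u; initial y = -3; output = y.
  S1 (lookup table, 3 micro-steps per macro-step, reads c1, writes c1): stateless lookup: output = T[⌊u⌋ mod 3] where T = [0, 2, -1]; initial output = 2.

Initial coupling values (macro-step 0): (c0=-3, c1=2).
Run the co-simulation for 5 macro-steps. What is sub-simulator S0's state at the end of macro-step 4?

S0 state at macro-step 4 = -30

macro 1: S0 reads c1=2 → after 1×micro: -2; S1 reads c1=2 → after 3×micro: -1 ⇒ (c0=-2, c1=-1)
macro 2: S0 reads c1=-1 → after 1×micro: -6; S1 reads c1=-1 → after 3×micro: -1 ⇒ (c0=-6, c1=-1)
macro 3: S0 reads c1=-1 → after 1×micro: -14; S1 reads c1=-1 → after 3×micro: -1 ⇒ (c0=-14, c1=-1)
macro 4: S0 reads c1=-1 → after 1×micro: -30; S1 reads c1=-1 → after 3×micro: -1 ⇒ (c0=-30, c1=-1)
macro 5: S0 reads c1=-1 → after 1×micro: -62; S1 reads c1=-1 → after 3×micro: -1 ⇒ (c0=-62, c1=-1)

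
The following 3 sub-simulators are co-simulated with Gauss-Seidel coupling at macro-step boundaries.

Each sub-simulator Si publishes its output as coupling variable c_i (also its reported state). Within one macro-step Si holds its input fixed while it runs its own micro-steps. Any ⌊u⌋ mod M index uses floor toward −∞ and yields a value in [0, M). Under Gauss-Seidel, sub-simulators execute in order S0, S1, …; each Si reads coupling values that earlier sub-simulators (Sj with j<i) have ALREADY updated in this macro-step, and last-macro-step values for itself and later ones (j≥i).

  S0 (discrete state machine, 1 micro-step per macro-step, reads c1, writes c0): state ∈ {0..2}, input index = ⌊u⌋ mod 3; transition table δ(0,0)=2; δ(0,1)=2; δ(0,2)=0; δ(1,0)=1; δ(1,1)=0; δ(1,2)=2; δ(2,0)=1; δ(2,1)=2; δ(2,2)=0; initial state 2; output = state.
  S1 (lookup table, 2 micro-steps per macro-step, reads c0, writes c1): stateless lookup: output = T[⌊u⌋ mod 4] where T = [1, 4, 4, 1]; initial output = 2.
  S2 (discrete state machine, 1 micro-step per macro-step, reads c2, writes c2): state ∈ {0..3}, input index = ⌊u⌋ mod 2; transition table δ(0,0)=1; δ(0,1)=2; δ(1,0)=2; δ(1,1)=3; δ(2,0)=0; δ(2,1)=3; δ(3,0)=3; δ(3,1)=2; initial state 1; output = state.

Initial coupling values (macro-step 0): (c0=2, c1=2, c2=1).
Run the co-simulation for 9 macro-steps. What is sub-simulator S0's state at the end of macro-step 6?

S0 state at macro-step 6 = 2

macro 1: S0 reads c1=2 → after 1×micro: 0; S1 reads c0=0 → after 2×micro: 1; S2 reads c2=1 → after 1×micro: 3 ⇒ (c0=0, c1=1, c2=3)
macro 2: S0 reads c1=1 → after 1×micro: 2; S1 reads c0=2 → after 2×micro: 4; S2 reads c2=3 → after 1×micro: 2 ⇒ (c0=2, c1=4, c2=2)
macro 3: S0 reads c1=4 → after 1×micro: 2; S1 reads c0=2 → after 2×micro: 4; S2 reads c2=2 → after 1×micro: 0 ⇒ (c0=2, c1=4, c2=0)
macro 4: S0 reads c1=4 → after 1×micro: 2; S1 reads c0=2 → after 2×micro: 4; S2 reads c2=0 → after 1×micro: 1 ⇒ (c0=2, c1=4, c2=1)
macro 5: S0 reads c1=4 → after 1×micro: 2; S1 reads c0=2 → after 2×micro: 4; S2 reads c2=1 → after 1×micro: 3 ⇒ (c0=2, c1=4, c2=3)
macro 6: S0 reads c1=4 → after 1×micro: 2; S1 reads c0=2 → after 2×micro: 4; S2 reads c2=3 → after 1×micro: 2 ⇒ (c0=2, c1=4, c2=2)
macro 7: S0 reads c1=4 → after 1×micro: 2; S1 reads c0=2 → after 2×micro: 4; S2 reads c2=2 → after 1×micro: 0 ⇒ (c0=2, c1=4, c2=0)
macro 8: S0 reads c1=4 → after 1×micro: 2; S1 reads c0=2 → after 2×micro: 4; S2 reads c2=0 → after 1×micro: 1 ⇒ (c0=2, c1=4, c2=1)
macro 9: S0 reads c1=4 → after 1×micro: 2; S1 reads c0=2 → after 2×micro: 4; S2 reads c2=1 → after 1×micro: 3 ⇒ (c0=2, c1=4, c2=3)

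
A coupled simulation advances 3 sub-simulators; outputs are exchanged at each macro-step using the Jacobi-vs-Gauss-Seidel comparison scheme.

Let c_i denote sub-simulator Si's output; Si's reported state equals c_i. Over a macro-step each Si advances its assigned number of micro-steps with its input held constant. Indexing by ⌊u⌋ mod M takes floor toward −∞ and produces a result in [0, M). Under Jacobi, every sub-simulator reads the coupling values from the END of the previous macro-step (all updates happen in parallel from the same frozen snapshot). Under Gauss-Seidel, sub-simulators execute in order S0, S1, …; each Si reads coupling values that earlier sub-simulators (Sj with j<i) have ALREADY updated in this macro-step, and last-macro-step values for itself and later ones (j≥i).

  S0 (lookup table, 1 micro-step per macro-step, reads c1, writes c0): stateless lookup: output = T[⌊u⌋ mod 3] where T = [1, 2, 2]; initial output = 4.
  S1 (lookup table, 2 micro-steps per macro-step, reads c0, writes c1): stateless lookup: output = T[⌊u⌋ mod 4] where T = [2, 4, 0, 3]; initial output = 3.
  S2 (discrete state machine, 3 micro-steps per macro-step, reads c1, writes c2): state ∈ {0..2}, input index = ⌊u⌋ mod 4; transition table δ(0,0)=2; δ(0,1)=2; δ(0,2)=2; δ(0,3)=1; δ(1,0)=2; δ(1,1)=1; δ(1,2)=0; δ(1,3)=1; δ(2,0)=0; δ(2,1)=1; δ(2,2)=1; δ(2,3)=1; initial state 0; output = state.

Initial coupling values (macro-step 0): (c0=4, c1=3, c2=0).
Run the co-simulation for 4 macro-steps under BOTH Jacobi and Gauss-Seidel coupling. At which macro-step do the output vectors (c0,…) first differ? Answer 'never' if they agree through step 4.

first divergence at macro-step: 1

[Jacobi] macro 1: S0 reads c1=3 → after 1×micro: 1; S1 reads c0=4 → after 2×micro: 2; S2 reads c1=3 → after 3×micro: 1 ⇒ (c0=1, c1=2, c2=1)
[Jacobi] macro 2: S0 reads c1=2 → after 1×micro: 2; S1 reads c0=1 → after 2×micro: 4; S2 reads c1=2 → after 3×micro: 1 ⇒ (c0=2, c1=4, c2=1)
[Jacobi] macro 3: S0 reads c1=4 → after 1×micro: 2; S1 reads c0=2 → after 2×micro: 0; S2 reads c1=4 → after 3×micro: 2 ⇒ (c0=2, c1=0, c2=2)
[Jacobi] macro 4: S0 reads c1=0 → after 1×micro: 1; S1 reads c0=2 → after 2×micro: 0; S2 reads c1=0 → after 3×micro: 0 ⇒ (c0=1, c1=0, c2=0)
[Gauss-Seidel] macro 1: S0 reads c1=3 → after 1×micro: 1; S1 reads c0=1 → after 2×micro: 4; S2 reads c1=4 → after 3×micro: 2 ⇒ (c0=1, c1=4, c2=2)
[Gauss-Seidel] macro 2: S0 reads c1=4 → after 1×micro: 2; S1 reads c0=2 → after 2×micro: 0; S2 reads c1=0 → after 3×micro: 0 ⇒ (c0=2, c1=0, c2=0)
[Gauss-Seidel] macro 3: S0 reads c1=0 → after 1×micro: 1; S1 reads c0=1 → after 2×micro: 4; S2 reads c1=4 → after 3×micro: 2 ⇒ (c0=1, c1=4, c2=2)
[Gauss-Seidel] macro 4: S0 reads c1=4 → after 1×micro: 2; S1 reads c0=2 → after 2×micro: 0; S2 reads c1=0 → after 3×micro: 0 ⇒ (c0=2, c1=0, c2=0)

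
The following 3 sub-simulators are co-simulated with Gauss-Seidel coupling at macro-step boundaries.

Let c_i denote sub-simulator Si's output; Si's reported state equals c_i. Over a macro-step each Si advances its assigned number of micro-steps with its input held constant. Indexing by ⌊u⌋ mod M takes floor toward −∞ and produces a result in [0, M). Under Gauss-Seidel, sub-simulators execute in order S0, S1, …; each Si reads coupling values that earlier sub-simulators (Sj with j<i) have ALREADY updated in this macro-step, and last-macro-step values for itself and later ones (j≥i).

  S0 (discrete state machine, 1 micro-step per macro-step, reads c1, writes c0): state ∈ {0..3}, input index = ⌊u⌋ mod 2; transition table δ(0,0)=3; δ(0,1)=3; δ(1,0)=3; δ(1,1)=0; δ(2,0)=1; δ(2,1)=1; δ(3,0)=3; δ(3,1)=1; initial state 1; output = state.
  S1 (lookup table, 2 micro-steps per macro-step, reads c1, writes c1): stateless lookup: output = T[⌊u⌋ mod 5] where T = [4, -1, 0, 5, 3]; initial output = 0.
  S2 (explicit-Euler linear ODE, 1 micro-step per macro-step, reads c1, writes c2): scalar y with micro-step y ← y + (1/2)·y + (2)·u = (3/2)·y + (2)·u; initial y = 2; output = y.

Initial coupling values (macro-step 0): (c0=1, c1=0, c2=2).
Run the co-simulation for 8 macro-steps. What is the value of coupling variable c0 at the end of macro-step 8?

c0 at macro-step 8 = 3

macro 1: S0 reads c1=0 → after 1×micro: 3; S1 reads c1=0 → after 2×micro: 4; S2 reads c1=4 → after 1×micro: 11 ⇒ (c0=3, c1=4, c2=11)
macro 2: S0 reads c1=4 → after 1×micro: 3; S1 reads c1=4 → after 2×micro: 3; S2 reads c1=3 → after 1×micro: 45/2 ⇒ (c0=3, c1=3, c2=45/2)
macro 3: S0 reads c1=3 → after 1×micro: 1; S1 reads c1=3 → after 2×micro: 5; S2 reads c1=5 → after 1×micro: 175/4 ⇒ (c0=1, c1=5, c2=175/4)
macro 4: S0 reads c1=5 → after 1×micro: 0; S1 reads c1=5 → after 2×micro: 4; S2 reads c1=4 → after 1×micro: 589/8 ⇒ (c0=0, c1=4, c2=589/8)
macro 5: S0 reads c1=4 → after 1×micro: 3; S1 reads c1=4 → after 2×micro: 3; S2 reads c1=3 → after 1×micro: 1863/16 ⇒ (c0=3, c1=3, c2=1863/16)
macro 6: S0 reads c1=3 → after 1×micro: 1; S1 reads c1=3 → after 2×micro: 5; S2 reads c1=5 → after 1×micro: 5909/32 ⇒ (c0=1, c1=5, c2=5909/32)
macro 7: S0 reads c1=5 → after 1×micro: 0; S1 reads c1=5 → after 2×micro: 4; S2 reads c1=4 → after 1×micro: 18239/64 ⇒ (c0=0, c1=4, c2=18239/64)
macro 8: S0 reads c1=4 → after 1×micro: 3; S1 reads c1=4 → after 2×micro: 3; S2 reads c1=3 → after 1×micro: 55485/128 ⇒ (c0=3, c1=3, c2=55485/128)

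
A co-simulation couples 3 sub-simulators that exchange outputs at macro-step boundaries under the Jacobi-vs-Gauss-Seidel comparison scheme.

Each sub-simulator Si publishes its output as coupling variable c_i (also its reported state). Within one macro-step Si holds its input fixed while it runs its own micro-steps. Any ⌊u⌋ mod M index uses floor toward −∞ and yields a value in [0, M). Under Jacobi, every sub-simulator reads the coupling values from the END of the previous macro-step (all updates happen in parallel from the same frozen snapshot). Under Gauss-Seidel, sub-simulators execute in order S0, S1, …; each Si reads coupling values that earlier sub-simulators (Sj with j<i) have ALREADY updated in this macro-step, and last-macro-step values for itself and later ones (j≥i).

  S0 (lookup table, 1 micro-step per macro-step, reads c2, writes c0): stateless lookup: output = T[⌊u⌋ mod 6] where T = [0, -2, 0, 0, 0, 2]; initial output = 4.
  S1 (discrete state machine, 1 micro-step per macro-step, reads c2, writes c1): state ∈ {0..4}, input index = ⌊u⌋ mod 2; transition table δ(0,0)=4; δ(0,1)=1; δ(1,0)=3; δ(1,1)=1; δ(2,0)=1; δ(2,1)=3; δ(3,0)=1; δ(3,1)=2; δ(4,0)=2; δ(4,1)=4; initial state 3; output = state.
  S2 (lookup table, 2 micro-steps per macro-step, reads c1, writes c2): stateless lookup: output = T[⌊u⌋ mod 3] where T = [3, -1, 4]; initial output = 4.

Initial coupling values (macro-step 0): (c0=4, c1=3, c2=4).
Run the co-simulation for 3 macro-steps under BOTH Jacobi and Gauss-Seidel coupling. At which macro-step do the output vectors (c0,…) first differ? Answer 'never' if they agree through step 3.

[Jacobi] macro 1: S0 reads c2=4 → after 1×micro: 0; S1 reads c2=4 → after 1×micro: 1; S2 reads c1=3 → after 2×micro: 3 ⇒ (c0=0, c1=1, c2=3)
[Jacobi] macro 2: S0 reads c2=3 → after 1×micro: 0; S1 reads c2=3 → after 1×micro: 1; S2 reads c1=1 → after 2×micro: -1 ⇒ (c0=0, c1=1, c2=-1)
[Jacobi] macro 3: S0 reads c2=-1 → after 1×micro: 2; S1 reads c2=-1 → after 1×micro: 1; S2 reads c1=1 → after 2×micro: -1 ⇒ (c0=2, c1=1, c2=-1)
[Gauss-Seidel] macro 1: S0 reads c2=4 → after 1×micro: 0; S1 reads c2=4 → after 1×micro: 1; S2 reads c1=1 → after 2×micro: -1 ⇒ (c0=0, c1=1, c2=-1)
[Gauss-Seidel] macro 2: S0 reads c2=-1 → after 1×micro: 2; S1 reads c2=-1 → after 1×micro: 1; S2 reads c1=1 → after 2×micro: -1 ⇒ (c0=2, c1=1, c2=-1)
[Gauss-Seidel] macro 3: S0 reads c2=-1 → after 1×micro: 2; S1 reads c2=-1 → after 1×micro: 1; S2 reads c1=1 → after 2×micro: -1 ⇒ (c0=2, c1=1, c2=-1)

first divergence at macro-step: 1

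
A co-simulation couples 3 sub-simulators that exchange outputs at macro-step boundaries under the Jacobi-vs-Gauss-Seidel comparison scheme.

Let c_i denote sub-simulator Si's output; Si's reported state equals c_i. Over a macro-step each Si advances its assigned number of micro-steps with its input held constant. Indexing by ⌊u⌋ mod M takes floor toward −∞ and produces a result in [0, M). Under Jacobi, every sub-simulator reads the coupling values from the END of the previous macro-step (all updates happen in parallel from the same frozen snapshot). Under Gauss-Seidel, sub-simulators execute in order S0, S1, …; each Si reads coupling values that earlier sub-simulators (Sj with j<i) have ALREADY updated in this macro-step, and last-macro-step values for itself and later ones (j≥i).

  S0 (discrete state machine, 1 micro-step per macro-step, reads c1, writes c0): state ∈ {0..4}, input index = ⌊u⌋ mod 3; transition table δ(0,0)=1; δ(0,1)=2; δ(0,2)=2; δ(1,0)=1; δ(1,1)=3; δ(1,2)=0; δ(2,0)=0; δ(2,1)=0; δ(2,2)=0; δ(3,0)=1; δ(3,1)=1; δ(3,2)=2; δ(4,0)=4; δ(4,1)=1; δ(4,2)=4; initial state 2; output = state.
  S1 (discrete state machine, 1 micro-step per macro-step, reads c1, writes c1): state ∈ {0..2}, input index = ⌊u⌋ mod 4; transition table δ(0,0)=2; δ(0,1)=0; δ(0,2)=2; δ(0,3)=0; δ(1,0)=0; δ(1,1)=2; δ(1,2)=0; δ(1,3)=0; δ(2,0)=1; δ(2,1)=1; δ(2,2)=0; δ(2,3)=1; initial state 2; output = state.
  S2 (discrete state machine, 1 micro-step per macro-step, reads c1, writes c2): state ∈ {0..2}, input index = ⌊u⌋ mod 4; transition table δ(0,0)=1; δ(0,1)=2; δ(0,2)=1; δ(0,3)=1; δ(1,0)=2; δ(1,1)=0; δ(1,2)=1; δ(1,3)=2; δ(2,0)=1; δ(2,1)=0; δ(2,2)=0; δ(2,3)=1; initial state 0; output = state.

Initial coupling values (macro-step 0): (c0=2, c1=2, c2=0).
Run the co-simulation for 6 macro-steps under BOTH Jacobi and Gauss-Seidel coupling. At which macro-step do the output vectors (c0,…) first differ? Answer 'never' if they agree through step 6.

[Jacobi] macro 1: S0 reads c1=2 → after 1×micro: 0; S1 reads c1=2 → after 1×micro: 0; S2 reads c1=2 → after 1×micro: 1 ⇒ (c0=0, c1=0, c2=1)
[Jacobi] macro 2: S0 reads c1=0 → after 1×micro: 1; S1 reads c1=0 → after 1×micro: 2; S2 reads c1=0 → after 1×micro: 2 ⇒ (c0=1, c1=2, c2=2)
[Jacobi] macro 3: S0 reads c1=2 → after 1×micro: 0; S1 reads c1=2 → after 1×micro: 0; S2 reads c1=2 → after 1×micro: 0 ⇒ (c0=0, c1=0, c2=0)
[Jacobi] macro 4: S0 reads c1=0 → after 1×micro: 1; S1 reads c1=0 → after 1×micro: 2; S2 reads c1=0 → after 1×micro: 1 ⇒ (c0=1, c1=2, c2=1)
[Jacobi] macro 5: S0 reads c1=2 → after 1×micro: 0; S1 reads c1=2 → after 1×micro: 0; S2 reads c1=2 → after 1×micro: 1 ⇒ (c0=0, c1=0, c2=1)
[Jacobi] macro 6: S0 reads c1=0 → after 1×micro: 1; S1 reads c1=0 → after 1×micro: 2; S2 reads c1=0 → after 1×micro: 2 ⇒ (c0=1, c1=2, c2=2)
[Gauss-Seidel] macro 1: S0 reads c1=2 → after 1×micro: 0; S1 reads c1=2 → after 1×micro: 0; S2 reads c1=0 → after 1×micro: 1 ⇒ (c0=0, c1=0, c2=1)
[Gauss-Seidel] macro 2: S0 reads c1=0 → after 1×micro: 1; S1 reads c1=0 → after 1×micro: 2; S2 reads c1=2 → after 1×micro: 1 ⇒ (c0=1, c1=2, c2=1)
[Gauss-Seidel] macro 3: S0 reads c1=2 → after 1×micro: 0; S1 reads c1=2 → after 1×micro: 0; S2 reads c1=0 → after 1×micro: 2 ⇒ (c0=0, c1=0, c2=2)
[Gauss-Seidel] macro 4: S0 reads c1=0 → after 1×micro: 1; S1 reads c1=0 → after 1×micro: 2; S2 reads c1=2 → after 1×micro: 0 ⇒ (c0=1, c1=2, c2=0)
[Gauss-Seidel] macro 5: S0 reads c1=2 → after 1×micro: 0; S1 reads c1=2 → after 1×micro: 0; S2 reads c1=0 → after 1×micro: 1 ⇒ (c0=0, c1=0, c2=1)
[Gauss-Seidel] macro 6: S0 reads c1=0 → after 1×micro: 1; S1 reads c1=0 → after 1×micro: 2; S2 reads c1=2 → after 1×micro: 1 ⇒ (c0=1, c1=2, c2=1)

first divergence at macro-step: 2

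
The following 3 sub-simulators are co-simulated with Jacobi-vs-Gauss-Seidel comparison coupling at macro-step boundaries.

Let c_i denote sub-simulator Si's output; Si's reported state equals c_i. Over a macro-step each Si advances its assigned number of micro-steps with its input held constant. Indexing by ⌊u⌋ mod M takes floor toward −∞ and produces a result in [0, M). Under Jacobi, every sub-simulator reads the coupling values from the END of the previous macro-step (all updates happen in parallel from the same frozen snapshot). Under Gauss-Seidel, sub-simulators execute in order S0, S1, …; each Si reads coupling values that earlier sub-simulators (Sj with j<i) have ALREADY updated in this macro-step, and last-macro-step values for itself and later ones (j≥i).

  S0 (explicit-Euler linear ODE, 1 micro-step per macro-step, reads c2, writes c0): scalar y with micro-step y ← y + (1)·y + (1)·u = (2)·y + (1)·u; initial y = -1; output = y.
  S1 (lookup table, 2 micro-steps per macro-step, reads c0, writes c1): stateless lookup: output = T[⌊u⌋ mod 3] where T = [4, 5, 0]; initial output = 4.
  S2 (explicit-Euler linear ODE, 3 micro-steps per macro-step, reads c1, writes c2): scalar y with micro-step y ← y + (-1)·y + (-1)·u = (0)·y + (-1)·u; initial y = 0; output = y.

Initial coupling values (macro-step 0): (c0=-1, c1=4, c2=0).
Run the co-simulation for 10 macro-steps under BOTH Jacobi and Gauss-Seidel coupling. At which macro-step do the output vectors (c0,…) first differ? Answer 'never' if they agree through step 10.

[Jacobi] macro 1: S0 reads c2=0 → after 1×micro: -2; S1 reads c0=-1 → after 2×micro: 0; S2 reads c1=4 → after 3×micro: -4 ⇒ (c0=-2, c1=0, c2=-4)
[Jacobi] macro 2: S0 reads c2=-4 → after 1×micro: -8; S1 reads c0=-2 → after 2×micro: 5; S2 reads c1=0 → after 3×micro: 0 ⇒ (c0=-8, c1=5, c2=0)
[Jacobi] macro 3: S0 reads c2=0 → after 1×micro: -16; S1 reads c0=-8 → after 2×micro: 5; S2 reads c1=5 → after 3×micro: -5 ⇒ (c0=-16, c1=5, c2=-5)
[Jacobi] macro 4: S0 reads c2=-5 → after 1×micro: -37; S1 reads c0=-16 → after 2×micro: 0; S2 reads c1=5 → after 3×micro: -5 ⇒ (c0=-37, c1=0, c2=-5)
[Jacobi] macro 5: S0 reads c2=-5 → after 1×micro: -79; S1 reads c0=-37 → after 2×micro: 0; S2 reads c1=0 → after 3×micro: 0 ⇒ (c0=-79, c1=0, c2=0)
[Jacobi] macro 6: S0 reads c2=0 → after 1×micro: -158; S1 reads c0=-79 → after 2×micro: 0; S2 reads c1=0 → after 3×micro: 0 ⇒ (c0=-158, c1=0, c2=0)
[Jacobi] macro 7: S0 reads c2=0 → after 1×micro: -316; S1 reads c0=-158 → after 2×micro: 5; S2 reads c1=0 → after 3×micro: 0 ⇒ (c0=-316, c1=5, c2=0)
[Jacobi] macro 8: S0 reads c2=0 → after 1×micro: -632; S1 reads c0=-316 → after 2×micro: 0; S2 reads c1=5 → after 3×micro: -5 ⇒ (c0=-632, c1=0, c2=-5)
[Jacobi] macro 9: S0 reads c2=-5 → after 1×micro: -1269; S1 reads c0=-632 → after 2×micro: 5; S2 reads c1=0 → after 3×micro: 0 ⇒ (c0=-1269, c1=5, c2=0)
[Jacobi] macro 10: S0 reads c2=0 → after 1×micro: -2538; S1 reads c0=-1269 → after 2×micro: 4; S2 reads c1=5 → after 3×micro: -5 ⇒ (c0=-2538, c1=4, c2=-5)
[Gauss-Seidel] macro 1: S0 reads c2=0 → after 1×micro: -2; S1 reads c0=-2 → after 2×micro: 5; S2 reads c1=5 → after 3×micro: -5 ⇒ (c0=-2, c1=5, c2=-5)
[Gauss-Seidel] macro 2: S0 reads c2=-5 → after 1×micro: -9; S1 reads c0=-9 → after 2×micro: 4; S2 reads c1=4 → after 3×micro: -4 ⇒ (c0=-9, c1=4, c2=-4)
[Gauss-Seidel] macro 3: S0 reads c2=-4 → after 1×micro: -22; S1 reads c0=-22 → after 2×micro: 0; S2 reads c1=0 → after 3×micro: 0 ⇒ (c0=-22, c1=0, c2=0)
[Gauss-Seidel] macro 4: S0 reads c2=0 → after 1×micro: -44; S1 reads c0=-44 → after 2×micro: 5; S2 reads c1=5 → after 3×micro: -5 ⇒ (c0=-44, c1=5, c2=-5)
[Gauss-Seidel] macro 5: S0 reads c2=-5 → after 1×micro: -93; S1 reads c0=-93 → after 2×micro: 4; S2 reads c1=4 → after 3×micro: -4 ⇒ (c0=-93, c1=4, c2=-4)
[Gauss-Seidel] macro 6: S0 reads c2=-4 → after 1×micro: -190; S1 reads c0=-190 → after 2×micro: 0; S2 reads c1=0 → after 3×micro: 0 ⇒ (c0=-190, c1=0, c2=0)
[Gauss-Seidel] macro 7: S0 reads c2=0 → after 1×micro: -380; S1 reads c0=-380 → after 2×micro: 5; S2 reads c1=5 → after 3×micro: -5 ⇒ (c0=-380, c1=5, c2=-5)
[Gauss-Seidel] macro 8: S0 reads c2=-5 → after 1×micro: -765; S1 reads c0=-765 → after 2×micro: 4; S2 reads c1=4 → after 3×micro: -4 ⇒ (c0=-765, c1=4, c2=-4)
[Gauss-Seidel] macro 9: S0 reads c2=-4 → after 1×micro: -1534; S1 reads c0=-1534 → after 2×micro: 0; S2 reads c1=0 → after 3×micro: 0 ⇒ (c0=-1534, c1=0, c2=0)
[Gauss-Seidel] macro 10: S0 reads c2=0 → after 1×micro: -3068; S1 reads c0=-3068 → after 2×micro: 5; S2 reads c1=5 → after 3×micro: -5 ⇒ (c0=-3068, c1=5, c2=-5)

first divergence at macro-step: 1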